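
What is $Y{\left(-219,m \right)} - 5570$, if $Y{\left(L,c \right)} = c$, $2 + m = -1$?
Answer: $-5573$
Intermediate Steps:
$m = -3$ ($m = -2 - 1 = -3$)
$Y{\left(-219,m \right)} - 5570 = -3 - 5570 = -5573$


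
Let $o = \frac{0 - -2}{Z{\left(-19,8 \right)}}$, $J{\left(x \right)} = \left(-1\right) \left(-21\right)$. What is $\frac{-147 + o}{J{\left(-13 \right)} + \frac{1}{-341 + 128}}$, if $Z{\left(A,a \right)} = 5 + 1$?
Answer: $- \frac{3905}{559} \approx -6.9857$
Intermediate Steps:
$J{\left(x \right)} = 21$
$Z{\left(A,a \right)} = 6$
$o = \frac{1}{3}$ ($o = \frac{0 - -2}{6} = \left(0 + 2\right) \frac{1}{6} = 2 \cdot \frac{1}{6} = \frac{1}{3} \approx 0.33333$)
$\frac{-147 + o}{J{\left(-13 \right)} + \frac{1}{-341 + 128}} = \frac{-147 + \frac{1}{3}}{21 + \frac{1}{-341 + 128}} = - \frac{440}{3 \left(21 + \frac{1}{-213}\right)} = - \frac{440}{3 \left(21 - \frac{1}{213}\right)} = - \frac{440}{3 \cdot \frac{4472}{213}} = \left(- \frac{440}{3}\right) \frac{213}{4472} = - \frac{3905}{559}$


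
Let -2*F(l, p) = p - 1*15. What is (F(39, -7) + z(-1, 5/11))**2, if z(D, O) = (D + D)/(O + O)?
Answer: 1936/25 ≈ 77.440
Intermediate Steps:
z(D, O) = D/O (z(D, O) = (2*D)/((2*O)) = (2*D)*(1/(2*O)) = D/O)
F(l, p) = 15/2 - p/2 (F(l, p) = -(p - 1*15)/2 = -(p - 15)/2 = -(-15 + p)/2 = 15/2 - p/2)
(F(39, -7) + z(-1, 5/11))**2 = ((15/2 - 1/2*(-7)) - 1/(5/11))**2 = ((15/2 + 7/2) - 1/(5*(1/11)))**2 = (11 - 1/5/11)**2 = (11 - 1*11/5)**2 = (11 - 11/5)**2 = (44/5)**2 = 1936/25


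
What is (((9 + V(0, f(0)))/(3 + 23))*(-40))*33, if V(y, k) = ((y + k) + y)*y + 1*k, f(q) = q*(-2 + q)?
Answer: -5940/13 ≈ -456.92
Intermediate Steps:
V(y, k) = k + y*(k + 2*y) (V(y, k) = ((k + y) + y)*y + k = (k + 2*y)*y + k = y*(k + 2*y) + k = k + y*(k + 2*y))
(((9 + V(0, f(0)))/(3 + 23))*(-40))*33 = (((9 + (0*(-2 + 0) + 2*0² + (0*(-2 + 0))*0))/(3 + 23))*(-40))*33 = (((9 + (0*(-2) + 2*0 + (0*(-2))*0))/26)*(-40))*33 = (((9 + (0 + 0 + 0*0))*(1/26))*(-40))*33 = (((9 + (0 + 0 + 0))*(1/26))*(-40))*33 = (((9 + 0)*(1/26))*(-40))*33 = ((9*(1/26))*(-40))*33 = ((9/26)*(-40))*33 = -180/13*33 = -5940/13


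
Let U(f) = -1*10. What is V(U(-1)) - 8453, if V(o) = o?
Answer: -8463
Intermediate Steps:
U(f) = -10
V(U(-1)) - 8453 = -10 - 8453 = -8463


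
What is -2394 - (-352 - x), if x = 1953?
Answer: -89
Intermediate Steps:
-2394 - (-352 - x) = -2394 - (-352 - 1*1953) = -2394 - (-352 - 1953) = -2394 - 1*(-2305) = -2394 + 2305 = -89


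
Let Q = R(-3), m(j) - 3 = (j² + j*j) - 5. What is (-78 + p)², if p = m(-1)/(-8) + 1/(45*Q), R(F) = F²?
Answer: 997864921/164025 ≈ 6083.6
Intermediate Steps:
m(j) = -2 + 2*j² (m(j) = 3 + ((j² + j*j) - 5) = 3 + ((j² + j²) - 5) = 3 + (2*j² - 5) = 3 + (-5 + 2*j²) = -2 + 2*j²)
Q = 9 (Q = (-3)² = 9)
p = 1/405 (p = (-2 + 2*(-1)²)/(-8) + 1/(45*9) = (-2 + 2*1)*(-⅛) + (1/45)*(⅑) = (-2 + 2)*(-⅛) + 1/405 = 0*(-⅛) + 1/405 = 0 + 1/405 = 1/405 ≈ 0.0024691)
(-78 + p)² = (-78 + 1/405)² = (-31589/405)² = 997864921/164025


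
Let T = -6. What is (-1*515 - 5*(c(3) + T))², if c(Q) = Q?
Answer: 250000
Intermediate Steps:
(-1*515 - 5*(c(3) + T))² = (-1*515 - 5*(3 - 6))² = (-515 - 5*(-3))² = (-515 + 15)² = (-500)² = 250000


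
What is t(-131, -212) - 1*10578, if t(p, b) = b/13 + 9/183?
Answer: -8401247/793 ≈ -10594.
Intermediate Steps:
t(p, b) = 3/61 + b/13 (t(p, b) = b*(1/13) + 9*(1/183) = b/13 + 3/61 = 3/61 + b/13)
t(-131, -212) - 1*10578 = (3/61 + (1/13)*(-212)) - 1*10578 = (3/61 - 212/13) - 10578 = -12893/793 - 10578 = -8401247/793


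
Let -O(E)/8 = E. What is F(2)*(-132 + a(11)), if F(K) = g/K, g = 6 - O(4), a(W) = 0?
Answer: -2508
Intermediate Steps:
O(E) = -8*E
g = 38 (g = 6 - (-8)*4 = 6 - 1*(-32) = 6 + 32 = 38)
F(K) = 38/K
F(2)*(-132 + a(11)) = (38/2)*(-132 + 0) = (38*(1/2))*(-132) = 19*(-132) = -2508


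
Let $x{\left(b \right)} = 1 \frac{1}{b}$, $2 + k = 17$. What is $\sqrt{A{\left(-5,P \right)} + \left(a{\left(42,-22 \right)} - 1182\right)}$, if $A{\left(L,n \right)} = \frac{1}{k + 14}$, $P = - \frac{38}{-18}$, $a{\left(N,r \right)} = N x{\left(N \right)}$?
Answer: $\frac{2 i \sqrt{248298}}{29} \approx 34.365 i$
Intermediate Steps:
$k = 15$ ($k = -2 + 17 = 15$)
$x{\left(b \right)} = \frac{1}{b}$
$a{\left(N,r \right)} = 1$ ($a{\left(N,r \right)} = \frac{N}{N} = 1$)
$P = \frac{19}{9}$ ($P = \left(-38\right) \left(- \frac{1}{18}\right) = \frac{19}{9} \approx 2.1111$)
$A{\left(L,n \right)} = \frac{1}{29}$ ($A{\left(L,n \right)} = \frac{1}{15 + 14} = \frac{1}{29}$)
$\sqrt{A{\left(-5,P \right)} + \left(a{\left(42,-22 \right)} - 1182\right)} = \sqrt{\frac{1}{29} + \left(1 - 1182\right)} = \sqrt{\frac{1}{29} - 1181} = \sqrt{- \frac{34248}{29}} = \frac{2 i \sqrt{248298}}{29}$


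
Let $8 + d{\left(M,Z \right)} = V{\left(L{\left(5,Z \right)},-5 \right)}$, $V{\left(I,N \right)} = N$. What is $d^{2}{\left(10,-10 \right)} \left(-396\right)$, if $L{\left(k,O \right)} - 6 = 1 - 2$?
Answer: $-66924$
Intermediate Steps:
$L{\left(k,O \right)} = 5$ ($L{\left(k,O \right)} = 6 + \left(1 - 2\right) = 6 - 1 = 5$)
$d{\left(M,Z \right)} = -13$ ($d{\left(M,Z \right)} = -8 - 5 = -13$)
$d^{2}{\left(10,-10 \right)} \left(-396\right) = \left(-13\right)^{2} \left(-396\right) = 169 \left(-396\right) = -66924$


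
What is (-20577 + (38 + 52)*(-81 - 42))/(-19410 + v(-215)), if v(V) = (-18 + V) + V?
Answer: 31647/19858 ≈ 1.5937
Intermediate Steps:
v(V) = -18 + 2*V
(-20577 + (38 + 52)*(-81 - 42))/(-19410 + v(-215)) = (-20577 + (38 + 52)*(-81 - 42))/(-19410 + (-18 + 2*(-215))) = (-20577 + 90*(-123))/(-19410 + (-18 - 430)) = (-20577 - 11070)/(-19410 - 448) = -31647/(-19858) = -31647*(-1/19858) = 31647/19858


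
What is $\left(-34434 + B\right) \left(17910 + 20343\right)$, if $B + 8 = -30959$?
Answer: $-2501784453$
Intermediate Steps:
$B = -30967$ ($B = -8 - 30959 = -30967$)
$\left(-34434 + B\right) \left(17910 + 20343\right) = \left(-34434 - 30967\right) \left(17910 + 20343\right) = \left(-65401\right) 38253 = -2501784453$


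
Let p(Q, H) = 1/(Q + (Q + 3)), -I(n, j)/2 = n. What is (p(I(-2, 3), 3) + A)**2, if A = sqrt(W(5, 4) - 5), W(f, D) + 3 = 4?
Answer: -483/121 + 4*I/11 ≈ -3.9917 + 0.36364*I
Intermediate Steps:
W(f, D) = 1 (W(f, D) = -3 + 4 = 1)
I(n, j) = -2*n
p(Q, H) = 1/(3 + 2*Q) (p(Q, H) = 1/(Q + (3 + Q)) = 1/(3 + 2*Q))
A = 2*I (A = sqrt(1 - 5) = sqrt(-4) = 2*I ≈ 2.0*I)
(p(I(-2, 3), 3) + A)**2 = (1/(3 + 2*(-2*(-2))) + 2*I)**2 = (1/(3 + 2*4) + 2*I)**2 = (1/(3 + 8) + 2*I)**2 = (1/11 + 2*I)**2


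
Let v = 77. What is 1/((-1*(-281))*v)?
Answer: 1/21637 ≈ 4.6217e-5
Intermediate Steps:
1/((-1*(-281))*v) = 1/(-1*(-281)*77) = 1/(281*77) = 1/21637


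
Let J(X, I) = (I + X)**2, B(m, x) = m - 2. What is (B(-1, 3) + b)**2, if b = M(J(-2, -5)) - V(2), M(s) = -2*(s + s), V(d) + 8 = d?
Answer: 37249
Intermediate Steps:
B(m, x) = -2 + m
V(d) = -8 + d
M(s) = -4*s
b = -190 (b = -4*(-5 - 2)**2 - (-8 + 2) = -4*(-7)**2 - 1*(-6) = -4*49 + 6 = -196 + 6 = -190)
(B(-1, 3) + b)**2 = ((-2 - 1) - 190)**2 = (-3 - 190)**2 = (-193)**2 = 37249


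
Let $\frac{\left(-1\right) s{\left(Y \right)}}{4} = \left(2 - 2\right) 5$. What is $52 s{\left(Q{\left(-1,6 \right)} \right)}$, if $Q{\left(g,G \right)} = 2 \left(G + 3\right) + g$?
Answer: $0$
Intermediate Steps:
$Q{\left(g,G \right)} = 6 + g + 2 G$ ($Q{\left(g,G \right)} = 2 \left(3 + G\right) + g = \left(6 + 2 G\right) + g = 6 + g + 2 G$)
$s{\left(Y \right)} = 0$ ($s{\left(Y \right)} = - 4 \left(2 - 2\right) 5 = - 4 \cdot 0 \cdot 5 = \left(-4\right) 0 = 0$)
$52 s{\left(Q{\left(-1,6 \right)} \right)} = 52 \cdot 0 = 0$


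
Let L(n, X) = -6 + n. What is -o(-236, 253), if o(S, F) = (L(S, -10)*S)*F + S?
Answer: -14449100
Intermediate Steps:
o(S, F) = S + F*S*(-6 + S) (o(S, F) = ((-6 + S)*S)*F + S = (S*(-6 + S))*F + S = F*S*(-6 + S) + S = S + F*S*(-6 + S))
-o(-236, 253) = -(-236)*(1 + 253*(-6 - 236)) = -(-236)*(1 + 253*(-242)) = -(-236)*(1 - 61226) = -(-236)*(-61225) = -1*14449100 = -14449100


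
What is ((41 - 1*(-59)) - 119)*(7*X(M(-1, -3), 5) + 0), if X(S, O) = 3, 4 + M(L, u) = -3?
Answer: -399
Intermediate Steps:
M(L, u) = -7 (M(L, u) = -4 - 3 = -7)
((41 - 1*(-59)) - 119)*(7*X(M(-1, -3), 5) + 0) = ((41 - 1*(-59)) - 119)*(7*3 + 0) = ((41 + 59) - 119)*(21 + 0) = (100 - 119)*21 = -19*21 = -399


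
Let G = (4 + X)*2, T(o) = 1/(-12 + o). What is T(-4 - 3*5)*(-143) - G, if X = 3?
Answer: -291/31 ≈ -9.3871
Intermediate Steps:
G = 14 (G = (4 + 3)*2 = 7*2 = 14)
T(-4 - 3*5)*(-143) - G = -143/(-12 + (-4 - 3*5)) - 1*14 = -143/(-12 + (-4 - 15)) - 14 = -143/(-12 - 19) - 14 = -143/(-31) - 14 = -1/31*(-143) - 14 = 143/31 - 14 = -291/31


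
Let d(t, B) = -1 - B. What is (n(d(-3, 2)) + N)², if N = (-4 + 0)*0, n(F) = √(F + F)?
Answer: -6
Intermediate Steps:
n(F) = √2*√F (n(F) = √(2*F) = √2*√F)
N = 0 (N = -4*0 = 0)
(n(d(-3, 2)) + N)² = (√2*√(-1 - 1*2) + 0)² = (√2*√(-1 - 2) + 0)² = (√2*√(-3) + 0)² = (√2*(I*√3) + 0)² = (I*√6 + 0)² = (I*√6)² = -6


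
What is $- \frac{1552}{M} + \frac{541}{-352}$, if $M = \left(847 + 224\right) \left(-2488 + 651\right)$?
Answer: $- \frac{96711973}{62957664} \approx -1.5361$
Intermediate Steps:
$M = -1967427$ ($M = 1071 \left(-1837\right) = -1967427$)
$- \frac{1552}{M} + \frac{541}{-352} = - \frac{1552}{-1967427} + \frac{541}{-352} = \left(-1552\right) \left(- \frac{1}{1967427}\right) + 541 \left(- \frac{1}{352}\right) = \frac{1552}{1967427} - \frac{541}{352} = - \frac{96711973}{62957664}$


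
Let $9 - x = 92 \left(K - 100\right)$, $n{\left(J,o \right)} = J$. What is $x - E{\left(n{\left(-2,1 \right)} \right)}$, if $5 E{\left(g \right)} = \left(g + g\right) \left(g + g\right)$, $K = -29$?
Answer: $\frac{59369}{5} \approx 11874.0$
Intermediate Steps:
$E{\left(g \right)} = \frac{4 g^{2}}{5}$ ($E{\left(g \right)} = \frac{\left(g + g\right) \left(g + g\right)}{5} = \frac{2 g 2 g}{5} = \frac{4 g^{2}}{5}$)
$x = 11877$ ($x = 9 - 92 \left(-29 - 100\right) = 9 - 92 \left(-129\right) = 9 - -11868 = 9 + 11868 = 11877$)
$x - E{\left(n{\left(-2,1 \right)} \right)} = 11877 - \frac{4 \left(-2\right)^{2}}{5} = 11877 - \frac{4}{5} \cdot 4 = 11877 - \frac{16}{5} = \frac{59369}{5}$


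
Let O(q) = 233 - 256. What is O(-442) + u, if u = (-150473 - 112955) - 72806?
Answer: -336257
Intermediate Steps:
O(q) = -23
u = -336234 (u = -263428 - 72806 = -336234)
O(-442) + u = -23 - 336234 = -336257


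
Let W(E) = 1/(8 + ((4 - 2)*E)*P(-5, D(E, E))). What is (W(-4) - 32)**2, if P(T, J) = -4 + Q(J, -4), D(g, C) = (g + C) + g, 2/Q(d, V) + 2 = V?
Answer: 16752649/16384 ≈ 1022.5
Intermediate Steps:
Q(d, V) = 2/(-2 + V)
D(g, C) = C + 2*g (D(g, C) = (C + g) + g = C + 2*g)
P(T, J) = -13/3 (P(T, J) = -4 + 2/(-2 - 4) = -4 + 2/(-6) = -4 + 2*(-1/6) = -4 - 1/3 = -13/3)
W(E) = 1/(8 - 26*E/3) (W(E) = 1/(8 + ((4 - 2)*E)*(-13/3)) = 1/(8 + (2*E)*(-13/3)) = 1/(8 - 26*E/3))
(W(-4) - 32)**2 = (-3/(-24 + 26*(-4)) - 32)**2 = (-3/(-24 - 104) - 32)**2 = (-3/(-128) - 32)**2 = (-3*(-1/128) - 32)**2 = (3/128 - 32)**2 = (-4093/128)**2 = 16752649/16384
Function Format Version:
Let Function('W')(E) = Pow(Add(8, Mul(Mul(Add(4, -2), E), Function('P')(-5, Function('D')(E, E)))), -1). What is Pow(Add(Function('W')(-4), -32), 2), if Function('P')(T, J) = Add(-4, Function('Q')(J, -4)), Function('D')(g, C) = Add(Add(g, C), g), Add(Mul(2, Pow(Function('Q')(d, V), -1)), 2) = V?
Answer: Rational(16752649, 16384) ≈ 1022.5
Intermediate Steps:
Function('Q')(d, V) = Mul(2, Pow(Add(-2, V), -1))
Function('D')(g, C) = Add(C, Mul(2, g)) (Function('D')(g, C) = Add(Add(C, g), g) = Add(C, Mul(2, g)))
Function('P')(T, J) = Rational(-13, 3) (Function('P')(T, J) = Add(-4, Mul(2, Pow(Add(-2, -4), -1))) = Add(-4, Mul(2, Pow(-6, -1))) = Add(-4, Mul(2, Rational(-1, 6))) = Add(-4, Rational(-1, 3)) = Rational(-13, 3))
Function('W')(E) = Pow(Add(8, Mul(Rational(-26, 3), E)), -1) (Function('W')(E) = Pow(Add(8, Mul(Mul(Add(4, -2), E), Rational(-13, 3))), -1) = Pow(Add(8, Mul(Mul(2, E), Rational(-13, 3))), -1) = Pow(Add(8, Mul(Rational(-26, 3), E)), -1))
Pow(Add(Function('W')(-4), -32), 2) = Pow(Add(Mul(-3, Pow(Add(-24, Mul(26, -4)), -1)), -32), 2) = Pow(Add(Mul(-3, Pow(Add(-24, -104), -1)), -32), 2) = Pow(Add(Mul(-3, Pow(-128, -1)), -32), 2) = Pow(Add(Mul(-3, Rational(-1, 128)), -32), 2) = Pow(Add(Rational(3, 128), -32), 2) = Pow(Rational(-4093, 128), 2) = Rational(16752649, 16384)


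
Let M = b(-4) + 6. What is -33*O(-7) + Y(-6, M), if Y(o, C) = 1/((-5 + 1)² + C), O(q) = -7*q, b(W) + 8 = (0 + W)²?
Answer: -48509/30 ≈ -1617.0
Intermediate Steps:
b(W) = -8 + W² (b(W) = -8 + (0 + W)² = -8 + W²)
M = 14 (M = (-8 + (-4)²) + 6 = (-8 + 16) + 6 = 8 + 6 = 14)
Y(o, C) = 1/(16 + C) (Y(o, C) = 1/((-4)² + C) = 1/(16 + C))
-33*O(-7) + Y(-6, M) = -(-231)*(-7) + 1/(16 + 14) = -33*49 + 1/30 = -1617 + 1/30 = -48509/30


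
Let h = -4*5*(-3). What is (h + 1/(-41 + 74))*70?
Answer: 138670/33 ≈ 4202.1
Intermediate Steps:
h = 60 (h = -20*(-3) = 60)
(h + 1/(-41 + 74))*70 = (60 + 1/(-41 + 74))*70 = (60 + 1/33)*70 = (1981/33)*70 = 138670/33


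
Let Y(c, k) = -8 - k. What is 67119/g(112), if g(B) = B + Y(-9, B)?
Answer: -67119/8 ≈ -8389.9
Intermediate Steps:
g(B) = -8 (g(B) = B + (-8 - B) = -8)
67119/g(112) = 67119/(-8) = 67119*(-⅛) = -67119/8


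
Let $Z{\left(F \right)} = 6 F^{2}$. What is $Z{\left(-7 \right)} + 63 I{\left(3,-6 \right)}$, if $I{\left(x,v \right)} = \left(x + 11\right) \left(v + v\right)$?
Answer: $-10290$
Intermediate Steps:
$I{\left(x,v \right)} = 2 v \left(11 + x\right)$ ($I{\left(x,v \right)} = \left(11 + x\right) 2 v = 2 v \left(11 + x\right)$)
$Z{\left(-7 \right)} + 63 I{\left(3,-6 \right)} = 6 \left(-7\right)^{2} + 63 \cdot 2 \left(-6\right) \left(11 + 3\right) = 6 \cdot 49 + 63 \cdot 2 \left(-6\right) 14 = 294 + 63 \left(-168\right) = 294 - 10584 = -10290$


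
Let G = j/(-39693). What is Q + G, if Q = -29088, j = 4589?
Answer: -1154594573/39693 ≈ -29088.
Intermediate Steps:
G = -4589/39693 (G = 4589/(-39693) = 4589*(-1/39693) = -4589/39693 ≈ -0.11561)
Q + G = -29088 - 4589/39693 = -1154594573/39693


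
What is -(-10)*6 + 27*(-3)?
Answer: -21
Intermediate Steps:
-(-10)*6 + 27*(-3) = -2*(-30) - 81 = 60 - 81 = -21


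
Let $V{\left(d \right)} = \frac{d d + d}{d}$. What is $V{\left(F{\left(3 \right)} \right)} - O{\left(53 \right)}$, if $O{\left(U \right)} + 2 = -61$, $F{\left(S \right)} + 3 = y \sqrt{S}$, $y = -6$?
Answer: $61 - 6 \sqrt{3} \approx 50.608$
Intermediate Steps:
$F{\left(S \right)} = -3 - 6 \sqrt{S}$
$O{\left(U \right)} = -63$ ($O{\left(U \right)} = -2 - 61 = -63$)
$V{\left(d \right)} = \frac{d + d^{2}}{d}$ ($V{\left(d \right)} = \frac{d^{2} + d}{d} = \frac{d + d^{2}}{d}$)
$V{\left(F{\left(3 \right)} \right)} - O{\left(53 \right)} = \left(1 - \left(3 + 6 \sqrt{3}\right)\right) - -63 = \left(-2 - 6 \sqrt{3}\right) + 63 = 61 - 6 \sqrt{3}$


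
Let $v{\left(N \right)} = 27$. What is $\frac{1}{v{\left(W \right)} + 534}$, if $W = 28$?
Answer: $\frac{1}{561} \approx 0.0017825$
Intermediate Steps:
$\frac{1}{v{\left(W \right)} + 534} = \frac{1}{27 + 534} = \frac{1}{561}$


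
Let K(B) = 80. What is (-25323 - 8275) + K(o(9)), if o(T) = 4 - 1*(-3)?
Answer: -33518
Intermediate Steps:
o(T) = 7 (o(T) = 4 + 3 = 7)
(-25323 - 8275) + K(o(9)) = (-25323 - 8275) + 80 = -33598 + 80 = -33518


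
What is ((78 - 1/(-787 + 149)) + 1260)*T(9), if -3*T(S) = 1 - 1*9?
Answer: 3414580/957 ≈ 3568.0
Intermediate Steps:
T(S) = 8/3 (T(S) = -(1 - 1*9)/3 = -(1 - 9)/3 = -⅓*(-8) = 8/3)
((78 - 1/(-787 + 149)) + 1260)*T(9) = ((78 - 1/(-787 + 149)) + 1260)*(8/3) = ((78 - 1/(-638)) + 1260)*(8/3) = ((78 - 1*(-1/638)) + 1260)*(8/3) = ((78 + 1/638) + 1260)*(8/3) = (49765/638 + 1260)*(8/3) = (853645/638)*(8/3) = 3414580/957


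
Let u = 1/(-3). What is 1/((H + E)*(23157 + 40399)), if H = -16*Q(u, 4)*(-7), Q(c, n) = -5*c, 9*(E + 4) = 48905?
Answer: 9/3212692244 ≈ 2.8014e-9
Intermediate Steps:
E = 48869/9 (E = -4 + (1/9)*48905 = -4 + 48905/9 = 48869/9 ≈ 5429.9)
u = -1/3 ≈ -0.33333
H = 560/3 (H = -(-80)*(-1)/3*(-7) = -16*5/3*(-7) = -80/3*(-7) = 560/3 ≈ 186.67)
1/((H + E)*(23157 + 40399)) = 1/((560/3 + 48869/9)*(23157 + 40399)) = 1/((50549/9)*63556) = 1/(3212692244/9) = 9/3212692244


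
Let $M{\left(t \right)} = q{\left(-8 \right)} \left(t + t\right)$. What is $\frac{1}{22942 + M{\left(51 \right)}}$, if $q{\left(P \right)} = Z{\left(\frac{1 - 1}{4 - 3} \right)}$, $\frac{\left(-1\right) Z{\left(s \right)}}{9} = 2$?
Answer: $\frac{1}{21106} \approx 4.738 \cdot 10^{-5}$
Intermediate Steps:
$Z{\left(s \right)} = -18$ ($Z{\left(s \right)} = \left(-9\right) 2 = -18$)
$q{\left(P \right)} = -18$
$M{\left(t \right)} = - 36 t$ ($M{\left(t \right)} = - 18 \left(t + t\right) = - 18 \cdot 2 t = - 36 t$)
$\frac{1}{22942 + M{\left(51 \right)}} = \frac{1}{22942 - 1836} = \frac{1}{21106}$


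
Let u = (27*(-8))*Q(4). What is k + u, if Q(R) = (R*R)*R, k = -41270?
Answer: -55094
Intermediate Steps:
Q(R) = R³ (Q(R) = R²*R = R³)
u = -13824 (u = (27*(-8))*4³ = -216*64 = -13824)
k + u = -41270 - 13824 = -55094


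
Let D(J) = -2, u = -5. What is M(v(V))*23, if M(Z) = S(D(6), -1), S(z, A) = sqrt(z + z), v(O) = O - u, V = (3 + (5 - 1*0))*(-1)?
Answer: 46*I ≈ 46.0*I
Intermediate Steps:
V = -8 (V = (3 + (5 + 0))*(-1) = (3 + 5)*(-1) = 8*(-1) = -8)
v(O) = 5 + O (v(O) = O - 1*(-5) = O + 5 = 5 + O)
S(z, A) = sqrt(2)*sqrt(z) (S(z, A) = sqrt(2*z) = sqrt(2)*sqrt(z))
M(Z) = 2*I (M(Z) = sqrt(2)*sqrt(-2) = sqrt(2)*(I*sqrt(2)) = 2*I)
M(v(V))*23 = (2*I)*23 = 46*I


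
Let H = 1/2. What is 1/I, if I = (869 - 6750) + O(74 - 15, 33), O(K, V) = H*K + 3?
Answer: -2/11697 ≈ -0.00017098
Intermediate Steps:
H = 1/2 ≈ 0.50000
O(K, V) = 3 + K/2 (O(K, V) = K/2 + 3 = 3 + K/2)
I = -11697/2 (I = (869 - 6750) + (3 + (74 - 15)/2) = -5881 + (3 + (1/2)*59) = -5881 + (3 + 59/2) = -5881 + 65/2 = -11697/2 ≈ -5848.5)
1/I = 1/(-11697/2) = -2/11697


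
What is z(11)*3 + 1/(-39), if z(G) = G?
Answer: 1286/39 ≈ 32.974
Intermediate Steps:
z(11)*3 + 1/(-39) = 11*3 + 1/(-39) = 33 - 1/39 = 1286/39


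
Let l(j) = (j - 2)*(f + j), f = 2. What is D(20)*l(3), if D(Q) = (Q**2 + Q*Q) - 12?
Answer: 3940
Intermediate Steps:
D(Q) = -12 + 2*Q**2 (D(Q) = (Q**2 + Q**2) - 12 = 2*Q**2 - 12 = -12 + 2*Q**2)
l(j) = (-2 + j)*(2 + j) (l(j) = (j - 2)*(2 + j) = (-2 + j)*(2 + j))
D(20)*l(3) = (-12 + 2*20**2)*(-4 + 3**2) = (-12 + 2*400)*(-4 + 9) = (-12 + 800)*5 = 788*5 = 3940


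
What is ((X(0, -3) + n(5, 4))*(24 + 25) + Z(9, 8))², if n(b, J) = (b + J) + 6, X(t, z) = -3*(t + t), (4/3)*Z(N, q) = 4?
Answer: 544644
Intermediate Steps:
Z(N, q) = 3 (Z(N, q) = (¾)*4 = 3)
X(t, z) = -6*t
n(b, J) = 6 + J + b (n(b, J) = (J + b) + 6 = 6 + J + b)
((X(0, -3) + n(5, 4))*(24 + 25) + Z(9, 8))² = ((-6*0 + (6 + 4 + 5))*(24 + 25) + 3)² = ((0 + 15)*49 + 3)² = (15*49 + 3)² = (735 + 3)² = 738² = 544644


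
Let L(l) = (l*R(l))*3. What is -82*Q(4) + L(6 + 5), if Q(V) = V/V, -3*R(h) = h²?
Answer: -1413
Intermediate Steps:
R(h) = -h²/3
L(l) = -l³ (L(l) = (l*(-l²/3))*3 = -l³/3*3 = -l³)
Q(V) = 1
-82*Q(4) + L(6 + 5) = -82*1 - (6 + 5)³ = -82 - 1*11³ = -82 - 1*1331 = -82 - 1331 = -1413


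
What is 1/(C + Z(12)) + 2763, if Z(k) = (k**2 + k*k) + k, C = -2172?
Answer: 5172335/1872 ≈ 2763.0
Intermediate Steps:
Z(k) = k + 2*k**2 (Z(k) = (k**2 + k**2) + k = 2*k**2 + k = k + 2*k**2)
1/(C + Z(12)) + 2763 = 1/(-2172 + 12*(1 + 2*12)) + 2763 = 1/(-2172 + 12*(1 + 24)) + 2763 = 1/(-2172 + 12*25) + 2763 = 1/(-2172 + 300) + 2763 = 1/(-1872) + 2763 = -1/1872 + 2763 = 5172335/1872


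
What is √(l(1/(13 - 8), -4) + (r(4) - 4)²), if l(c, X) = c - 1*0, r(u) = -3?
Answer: √1230/5 ≈ 7.0143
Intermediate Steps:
l(c, X) = c (l(c, X) = c + 0 = c)
√(l(1/(13 - 8), -4) + (r(4) - 4)²) = √(1/(13 - 8) + (-3 - 4)²) = √(1/5 + (-7)²) = √(⅕ + 49) = √(246/5) = √1230/5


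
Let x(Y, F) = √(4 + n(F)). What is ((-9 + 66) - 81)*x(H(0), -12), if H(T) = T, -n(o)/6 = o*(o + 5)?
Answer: -240*I*√5 ≈ -536.66*I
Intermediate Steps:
n(o) = -6*o*(5 + o) (n(o) = -6*o*(o + 5) = -6*o*(5 + o))
x(Y, F) = √(4 - 6*F*(5 + F))
((-9 + 66) - 81)*x(H(0), -12) = ((-9 + 66) - 81)*(√2*√(2 - 3*(-12)*(5 - 12))) = (57 - 81)*(√2*√(2 - 3*(-12)*(-7))) = -24*√2*√(2 - 252) = -24*√2*√(-250) = -24*√2*5*I*√10 = -240*I*√5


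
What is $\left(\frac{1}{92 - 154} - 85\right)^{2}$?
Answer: $\frac{27783441}{3844} \approx 7227.7$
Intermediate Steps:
$\left(\frac{1}{92 - 154} - 85\right)^{2} = \left(\frac{1}{-62} - 85\right)^{2} = \left(- \frac{1}{62} - 85\right)^{2} = \left(- \frac{5271}{62}\right)^{2} = \frac{27783441}{3844}$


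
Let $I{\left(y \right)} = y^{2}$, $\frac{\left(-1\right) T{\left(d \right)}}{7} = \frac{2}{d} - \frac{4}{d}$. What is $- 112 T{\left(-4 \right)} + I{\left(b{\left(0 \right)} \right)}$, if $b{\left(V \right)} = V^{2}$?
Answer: $392$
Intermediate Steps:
$T{\left(d \right)} = \frac{14}{d}$ ($T{\left(d \right)} = - 7 \left(\frac{2}{d} - \frac{4}{d}\right) = - 7 \left(- \frac{2}{d}\right) = \frac{14}{d}$)
$- 112 T{\left(-4 \right)} + I{\left(b{\left(0 \right)} \right)} = - 112 \frac{14}{-4} + \left(0^{2}\right)^{2} = - 112 \cdot 14 \left(- \frac{1}{4}\right) + 0^{2} = \left(-112\right) \left(- \frac{7}{2}\right) + 0 = 392 + 0 = 392$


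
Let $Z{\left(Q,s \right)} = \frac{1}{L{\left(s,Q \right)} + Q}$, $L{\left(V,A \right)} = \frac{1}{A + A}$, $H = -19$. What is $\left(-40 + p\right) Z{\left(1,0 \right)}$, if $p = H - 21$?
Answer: $- \frac{160}{3} \approx -53.333$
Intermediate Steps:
$L{\left(V,A \right)} = \frac{1}{2 A}$
$Z{\left(Q,s \right)} = \frac{1}{Q + \frac{1}{2 Q}}$ ($Z{\left(Q,s \right)} = \frac{1}{\frac{1}{2 Q} + Q} = \frac{1}{Q + \frac{1}{2 Q}}$)
$p = -40$ ($p = -19 - 21 = -40$)
$\left(-40 + p\right) Z{\left(1,0 \right)} = \left(-40 - 40\right) 2 \cdot 1 \frac{1}{1 + 2 \cdot 1^{2}} = - 80 \cdot 2 \cdot 1 \frac{1}{1 + 2 \cdot 1} = - 80 \cdot 2 \cdot 1 \frac{1}{1 + 2} = - 80 \cdot 2 \cdot 1 \cdot \frac{1}{3} = \left(-80\right) \frac{2}{3} = - \frac{160}{3}$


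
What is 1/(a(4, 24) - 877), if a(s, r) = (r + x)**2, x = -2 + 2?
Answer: -1/301 ≈ -0.0033223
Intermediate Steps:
x = 0
a(s, r) = r**2 (a(s, r) = (r + 0)**2 = r**2)
1/(a(4, 24) - 877) = 1/(24**2 - 877) = 1/(576 - 877) = 1/(-301) = -1/301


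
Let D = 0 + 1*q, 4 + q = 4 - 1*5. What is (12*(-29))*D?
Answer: 1740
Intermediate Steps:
q = -5 (q = -4 + (4 - 1*5) = -4 + (4 - 5) = -4 - 1 = -5)
D = -5 (D = 0 + 1*(-5) = 0 - 5 = -5)
(12*(-29))*D = (12*(-29))*(-5) = -348*(-5) = 1740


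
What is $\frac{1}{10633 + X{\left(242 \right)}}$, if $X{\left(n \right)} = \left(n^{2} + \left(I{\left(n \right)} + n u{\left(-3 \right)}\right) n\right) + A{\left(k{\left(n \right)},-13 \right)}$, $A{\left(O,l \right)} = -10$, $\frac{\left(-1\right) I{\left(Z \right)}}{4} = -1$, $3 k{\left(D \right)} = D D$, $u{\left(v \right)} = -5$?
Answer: $- \frac{1}{222665} \approx -4.491 \cdot 10^{-6}$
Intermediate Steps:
$k{\left(D \right)} = \frac{D^{2}}{3}$ ($k{\left(D \right)} = \frac{D D}{3} = \frac{D^{2}}{3}$)
$I{\left(Z \right)} = 4$ ($I{\left(Z \right)} = \left(-4\right) \left(-1\right) = 4$)
$X{\left(n \right)} = -10 + n^{2} + n \left(4 - 5 n\right)$ ($X{\left(n \right)} = \left(n^{2} + \left(4 + n \left(-5\right)\right) n\right) - 10 = \left(n^{2} + \left(4 - 5 n\right) n\right) - 10 = \left(n^{2} + n \left(4 - 5 n\right)\right) - 10 = -10 + n^{2} + n \left(4 - 5 n\right)$)
$\frac{1}{10633 + X{\left(242 \right)}} = \frac{1}{10633 - \left(-958 + 234256\right)} = \frac{1}{10633 - 233298} = \frac{1}{-222665} = - \frac{1}{222665}$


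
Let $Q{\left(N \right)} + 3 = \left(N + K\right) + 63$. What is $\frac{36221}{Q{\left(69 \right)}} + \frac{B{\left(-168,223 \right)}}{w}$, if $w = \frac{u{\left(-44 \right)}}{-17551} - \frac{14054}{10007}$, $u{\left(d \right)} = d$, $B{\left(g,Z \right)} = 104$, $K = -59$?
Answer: $\frac{3819889898303}{8617750610} \approx 443.26$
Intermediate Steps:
$w = - \frac{246221446}{175632857}$ ($w = - \frac{44}{-17551} - \frac{14054}{10007} = \left(-44\right) \left(- \frac{1}{17551}\right) - \frac{14054}{10007} = \frac{44}{17551} - \frac{14054}{10007} = - \frac{246221446}{175632857} \approx -1.4019$)
$Q{\left(N \right)} = 1 + N$ ($Q{\left(N \right)} = -3 + \left(\left(N - 59\right) + 63\right) = -3 + \left(\left(-59 + N\right) + 63\right) = -3 + \left(4 + N\right) = 1 + N$)
$\frac{36221}{Q{\left(69 \right)}} + \frac{B{\left(-168,223 \right)}}{w} = \frac{36221}{1 + 69} + \frac{104}{- \frac{246221446}{175632857}} = \frac{36221}{70} + 104 \left(- \frac{175632857}{246221446}\right) = 36221 \cdot \frac{1}{70} - \frac{9132908564}{123110723} = \frac{36221}{70} - \frac{9132908564}{123110723} = \frac{3819889898303}{8617750610}$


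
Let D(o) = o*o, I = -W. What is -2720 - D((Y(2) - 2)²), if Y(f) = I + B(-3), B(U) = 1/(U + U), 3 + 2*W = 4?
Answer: -224416/81 ≈ -2770.6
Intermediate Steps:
W = ½ (W = -3/2 + (½)*4 = -3/2 + 2 = ½ ≈ 0.50000)
B(U) = 1/(2*U)
I = -½ (I = -1*½ = -½ ≈ -0.50000)
Y(f) = -⅔ (Y(f) = -½ + (½)/(-3) = -½ + (½)*(-⅓) = -½ - ⅙ = -⅔)
D(o) = o²
-2720 - D((Y(2) - 2)²) = -2720 - ((-⅔ - 2)²)² = -2720 - ((-8/3)²)² = -2720 - (64/9)² = -2720 - 1*4096/81 = -2720 - 4096/81 = -224416/81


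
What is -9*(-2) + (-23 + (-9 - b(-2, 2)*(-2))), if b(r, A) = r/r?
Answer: -12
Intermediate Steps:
b(r, A) = 1
-9*(-2) + (-23 + (-9 - b(-2, 2)*(-2))) = -9*(-2) + (-23 + (-9 - (-2))) = 18 + (-23 + (-9 - 1*(-2))) = 18 + (-23 + (-9 + 2)) = 18 + (-23 - 7) = 18 - 30 = -12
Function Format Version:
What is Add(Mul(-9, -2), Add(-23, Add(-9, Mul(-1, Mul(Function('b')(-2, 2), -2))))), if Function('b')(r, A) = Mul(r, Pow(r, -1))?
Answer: -12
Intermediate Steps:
Function('b')(r, A) = 1
Add(Mul(-9, -2), Add(-23, Add(-9, Mul(-1, Mul(Function('b')(-2, 2), -2))))) = Add(Mul(-9, -2), Add(-23, Add(-9, Mul(-1, Mul(1, -2))))) = Add(18, Add(-23, Add(-9, Mul(-1, -2)))) = Add(18, Add(-23, Add(-9, 2))) = Add(18, Add(-23, -7)) = Add(18, -30) = -12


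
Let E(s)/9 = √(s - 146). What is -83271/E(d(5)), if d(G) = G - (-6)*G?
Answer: 27757*I*√111/333 ≈ 878.19*I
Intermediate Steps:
d(G) = 7*G (d(G) = G + 6*G = 7*G)
E(s) = 9*√(-146 + s) (E(s) = 9*√(s - 146) = 9*√(-146 + s))
-83271/E(d(5)) = -83271*1/(9*√(-146 + 7*5)) = -83271*1/(9*√(-146 + 35)) = -83271*(-I*√111/999) = -(-27757)*I*√111/333 = 27757*I*√111/333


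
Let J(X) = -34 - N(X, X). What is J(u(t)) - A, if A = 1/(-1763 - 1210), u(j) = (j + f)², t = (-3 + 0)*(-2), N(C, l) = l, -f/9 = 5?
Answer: -4623014/2973 ≈ -1555.0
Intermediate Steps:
f = -45 (f = -9*5 = -45)
t = 6 (t = -3*(-2) = 6)
u(j) = (-45 + j)² (u(j) = (j - 45)² = (-45 + j)²)
A = -1/2973 (A = 1/(-2973) = -1/2973 ≈ -0.00033636)
J(X) = -34 - X
J(u(t)) - A = (-34 - (-45 + 6)²) - 1*(-1/2973) = (-34 - 1*(-39)²) + 1/2973 = (-34 - 1*1521) + 1/2973 = (-34 - 1521) + 1/2973 = -1555 + 1/2973 = -4623014/2973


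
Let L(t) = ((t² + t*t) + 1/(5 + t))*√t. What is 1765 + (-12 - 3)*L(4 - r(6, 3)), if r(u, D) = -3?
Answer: 1765 - 5885*√7/4 ≈ -2127.6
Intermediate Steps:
L(t) = √t*(1/(5 + t) + 2*t²) (L(t) = ((t² + t²) + 1/(5 + t))*√t = (2*t² + 1/(5 + t))*√t = (1/(5 + t) + 2*t²)*√t = √t*(1/(5 + t) + 2*t²))
1765 + (-12 - 3)*L(4 - r(6, 3)) = 1765 + (-12 - 3)*(√(4 - 1*(-3))*(1 + 2*(4 - 1*(-3))³ + 10*(4 - 1*(-3))²)/(5 + (4 - 1*(-3)))) = 1765 - 15*√(4 + 3)*(1 + 2*(4 + 3)³ + 10*(4 + 3)²)/(5 + (4 + 3)) = 1765 - 15*√7*(1 + 2*7³ + 10*7²)/(5 + 7) = 1765 - 15*√7*(1 + 2*343 + 10*49)/12 = 1765 - 15*√7*(1 + 686 + 490)/12 = 1765 - 15*√7*1177/12 = 1765 - 5885*√7/4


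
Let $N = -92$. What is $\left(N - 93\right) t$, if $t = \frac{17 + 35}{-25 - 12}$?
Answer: $260$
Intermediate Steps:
$t = - \frac{52}{37}$ ($t = \frac{52}{-37} = 52 \left(- \frac{1}{37}\right) = - \frac{52}{37} \approx -1.4054$)
$\left(N - 93\right) t = \left(-92 - 93\right) \left(- \frac{52}{37}\right) = \left(-185\right) \left(- \frac{52}{37}\right) = 260$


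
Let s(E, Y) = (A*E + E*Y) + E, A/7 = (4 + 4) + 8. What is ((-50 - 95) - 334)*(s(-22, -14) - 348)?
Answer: 1209954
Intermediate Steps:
A = 112 (A = 7*((4 + 4) + 8) = 7*(8 + 8) = 7*16 = 112)
s(E, Y) = 113*E + E*Y (s(E, Y) = (112*E + E*Y) + E = 113*E + E*Y)
((-50 - 95) - 334)*(s(-22, -14) - 348) = ((-50 - 95) - 334)*(-22*(113 - 14) - 348) = (-145 - 334)*(-22*99 - 348) = -479*(-2178 - 348) = -479*(-2526) = 1209954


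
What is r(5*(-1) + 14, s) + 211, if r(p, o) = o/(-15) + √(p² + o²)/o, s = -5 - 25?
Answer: 213 - √109/10 ≈ 211.96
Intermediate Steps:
s = -30
r(p, o) = -o/15 + √(o² + p²)/o (r(p, o) = o*(-1/15) + √(o² + p²)/o = -o/15 + √(o² + p²)/o)
r(5*(-1) + 14, s) + 211 = (-1/15*(-30) + √((-30)² + (5*(-1) + 14)²)/(-30)) + 211 = (2 - √(900 + (-5 + 14)²)/30) + 211 = (2 - √(900 + 9²)/30) + 211 = (2 - √(900 + 81)/30) + 211 = (2 - √109/10) + 211 = 213 - √109/10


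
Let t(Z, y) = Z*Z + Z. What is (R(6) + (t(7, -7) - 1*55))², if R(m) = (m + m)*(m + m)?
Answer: 21025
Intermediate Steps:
t(Z, y) = Z + Z² (t(Z, y) = Z² + Z = Z + Z²)
R(m) = 4*m² (R(m) = (2*m)*(2*m) = 4*m²)
(R(6) + (t(7, -7) - 1*55))² = (4*6² + (7*(1 + 7) - 1*55))² = (4*36 + (7*8 - 55))² = (144 + (56 - 55))² = (144 + 1)² = 145² = 21025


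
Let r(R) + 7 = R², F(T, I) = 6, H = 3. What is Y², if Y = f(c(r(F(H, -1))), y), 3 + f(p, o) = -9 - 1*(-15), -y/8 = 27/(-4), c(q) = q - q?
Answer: 9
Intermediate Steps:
r(R) = -7 + R²
c(q) = 0
y = 54 (y = -216/(-4) = -216*(-1)/4 = -8*(-27/4) = 54)
f(p, o) = 3 (f(p, o) = -3 + (-9 - 1*(-15)) = -3 + (-9 + 15) = -3 + 6 = 3)
Y = 3
Y² = 3² = 9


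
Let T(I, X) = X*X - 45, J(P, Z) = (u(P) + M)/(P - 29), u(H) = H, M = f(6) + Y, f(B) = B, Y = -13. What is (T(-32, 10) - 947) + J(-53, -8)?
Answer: -36542/41 ≈ -891.27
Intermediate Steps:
M = -7 (M = 6 - 13 = -7)
J(P, Z) = (-7 + P)/(-29 + P) (J(P, Z) = (P - 7)/(P - 29) = (-7 + P)/(-29 + P))
T(I, X) = -45 + X² (T(I, X) = X² - 45 = -45 + X²)
(T(-32, 10) - 947) + J(-53, -8) = ((-45 + 10²) - 947) + (-7 - 53)/(-29 - 53) = ((-45 + 100) - 947) - 60/(-82) = (55 - 947) - 1/82*(-60) = -892 + 30/41 = -36542/41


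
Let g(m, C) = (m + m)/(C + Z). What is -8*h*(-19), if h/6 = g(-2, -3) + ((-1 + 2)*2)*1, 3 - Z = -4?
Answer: 912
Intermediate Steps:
Z = 7 (Z = 3 - 1*(-4) = 3 + 4 = 7)
g(m, C) = 2*m/(7 + C) (g(m, C) = (m + m)/(C + 7) = (2*m)/(7 + C) = 2*m/(7 + C))
h = 6 (h = 6*(2*(-2)/(7 - 3) + ((-1 + 2)*2)*1) = 6*(2*(-2)/4 + (1*2)*1) = 6*(2*(-2)*(¼) + 2*1) = 6*(-1 + 2) = 6*1 = 6)
-8*h*(-19) = -8*6*(-19) = -48*(-19) = 912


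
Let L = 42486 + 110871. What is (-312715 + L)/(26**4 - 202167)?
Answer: -159358/254809 ≈ -0.62540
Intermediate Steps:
L = 153357
(-312715 + L)/(26**4 - 202167) = (-312715 + 153357)/(26**4 - 202167) = -159358/(456976 - 202167) = -159358/254809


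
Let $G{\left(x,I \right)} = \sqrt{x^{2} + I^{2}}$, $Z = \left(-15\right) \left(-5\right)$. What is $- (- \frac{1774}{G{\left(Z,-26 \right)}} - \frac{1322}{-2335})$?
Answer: $- \frac{1322}{2335} + \frac{1774 \sqrt{6301}}{6301} \approx 21.782$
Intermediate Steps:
$Z = 75$
$G{\left(x,I \right)} = \sqrt{I^{2} + x^{2}}$
$- (- \frac{1774}{G{\left(Z,-26 \right)}} - \frac{1322}{-2335}) = - (- \frac{1774}{\sqrt{\left(-26\right)^{2} + 75^{2}}} - \frac{1322}{-2335}) = - (- \frac{1774}{\sqrt{676 + 5625}} - - \frac{1322}{2335}) = - (- \frac{1774}{\sqrt{6301}} + \frac{1322}{2335}) = - (- 1774 \frac{\sqrt{6301}}{6301} + \frac{1322}{2335}) = - (- \frac{1774 \sqrt{6301}}{6301} + \frac{1322}{2335}) = - (\frac{1322}{2335} - \frac{1774 \sqrt{6301}}{6301}) = - \frac{1322}{2335} + \frac{1774 \sqrt{6301}}{6301}$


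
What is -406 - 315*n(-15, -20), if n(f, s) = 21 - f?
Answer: -11746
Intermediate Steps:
-406 - 315*n(-15, -20) = -406 - 315*(21 - 1*(-15)) = -406 - 315*(21 + 15) = -406 - 315*36 = -406 - 11340 = -11746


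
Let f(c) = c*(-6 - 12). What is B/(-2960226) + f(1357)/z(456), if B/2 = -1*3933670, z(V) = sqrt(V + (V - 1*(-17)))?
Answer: 3933670/1480113 - 24426*sqrt(929)/929 ≈ -798.73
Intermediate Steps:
z(V) = sqrt(17 + 2*V) (z(V) = sqrt(V + (V + 17)) = sqrt(V + (17 + V)) = sqrt(17 + 2*V))
f(c) = -18*c (f(c) = c*(-18) = -18*c)
B = -7867340 (B = 2*(-1*3933670) = 2*(-3933670) = -7867340)
B/(-2960226) + f(1357)/z(456) = -7867340/(-2960226) + (-18*1357)/(sqrt(17 + 2*456)) = -7867340*(-1/2960226) - 24426/sqrt(17 + 912) = 3933670/1480113 - 24426*sqrt(929)/929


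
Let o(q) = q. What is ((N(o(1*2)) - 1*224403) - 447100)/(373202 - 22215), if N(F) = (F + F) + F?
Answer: -671497/350987 ≈ -1.9132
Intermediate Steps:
N(F) = 3*F (N(F) = 2*F + F = 3*F)
((N(o(1*2)) - 1*224403) - 447100)/(373202 - 22215) = ((3*(1*2) - 1*224403) - 447100)/(373202 - 22215) = ((3*2 - 224403) - 447100)/350987 = ((6 - 224403) - 447100)*(1/350987) = (-224397 - 447100)*(1/350987) = -671497*1/350987 = -671497/350987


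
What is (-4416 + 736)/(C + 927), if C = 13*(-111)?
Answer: 920/129 ≈ 7.1318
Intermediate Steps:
C = -1443
(-4416 + 736)/(C + 927) = (-4416 + 736)/(-1443 + 927) = -3680/(-516) = -3680*(-1/516) = 920/129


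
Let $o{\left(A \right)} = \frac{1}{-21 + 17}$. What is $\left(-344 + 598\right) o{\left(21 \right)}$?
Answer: $- \frac{127}{2} \approx -63.5$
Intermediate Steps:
$o{\left(A \right)} = - \frac{1}{4}$ ($o{\left(A \right)} = \frac{1}{-4} = - \frac{1}{4}$)
$\left(-344 + 598\right) o{\left(21 \right)} = \left(-344 + 598\right) \left(- \frac{1}{4}\right) = 254 \left(- \frac{1}{4}\right) = - \frac{127}{2}$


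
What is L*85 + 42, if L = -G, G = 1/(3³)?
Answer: 1049/27 ≈ 38.852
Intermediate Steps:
G = 1/27 ≈ 0.037037
L = -1/27 (L = -1*1/27 = -1/27 ≈ -0.037037)
L*85 + 42 = -1/27*85 + 42 = -85/27 + 42 = 1049/27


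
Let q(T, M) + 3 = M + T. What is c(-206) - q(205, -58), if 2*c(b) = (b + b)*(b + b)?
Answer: 84728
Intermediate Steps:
c(b) = 2*b² (c(b) = ((b + b)*(b + b))/2 = ((2*b)*(2*b))/2 = (4*b²)/2 = 2*b²)
q(T, M) = -3 + M + T (q(T, M) = -3 + (M + T) = -3 + M + T)
c(-206) - q(205, -58) = 2*(-206)² - (-3 - 58 + 205) = 2*42436 - 1*144 = 84872 - 144 = 84728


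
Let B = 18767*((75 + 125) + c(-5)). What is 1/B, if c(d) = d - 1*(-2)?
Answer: 1/3697099 ≈ 2.7048e-7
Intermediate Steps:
c(d) = 2 + d (c(d) = d + 2 = 2 + d)
B = 3697099 (B = 18767*((75 + 125) + (2 - 5)) = 18767*(200 - 3) = 18767*197 = 3697099)
1/B = 1/3697099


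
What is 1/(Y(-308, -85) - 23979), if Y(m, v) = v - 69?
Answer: -1/24133 ≈ -4.1437e-5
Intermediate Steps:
Y(m, v) = -69 + v
1/(Y(-308, -85) - 23979) = 1/((-69 - 85) - 23979) = 1/(-154 - 23979) = 1/(-24133) = -1/24133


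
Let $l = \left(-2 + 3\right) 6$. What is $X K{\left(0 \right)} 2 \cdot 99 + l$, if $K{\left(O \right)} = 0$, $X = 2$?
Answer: $6$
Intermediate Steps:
$l = 6$ ($l = 1 \cdot 6 = 6$)
$X K{\left(0 \right)} 2 \cdot 99 + l = 2 \cdot 0 \cdot 2 \cdot 99 + 6 = 0 \cdot 2 \cdot 99 + 6 = 0 \cdot 99 + 6 = 0 + 6 = 6$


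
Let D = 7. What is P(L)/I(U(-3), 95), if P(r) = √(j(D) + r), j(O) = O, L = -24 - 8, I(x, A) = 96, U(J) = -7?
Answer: 5*I/96 ≈ 0.052083*I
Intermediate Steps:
L = -32
P(r) = √(7 + r)
P(L)/I(U(-3), 95) = √(7 - 32)/96 = √(-25)*(1/96) = (5*I)*(1/96) = 5*I/96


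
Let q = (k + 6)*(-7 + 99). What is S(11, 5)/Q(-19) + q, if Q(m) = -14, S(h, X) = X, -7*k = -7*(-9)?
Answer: -3869/14 ≈ -276.36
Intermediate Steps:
k = -9 (k = -(-1)*(-9) = -1/7*63 = -9)
q = -276 (q = (-9 + 6)*(-7 + 99) = -3*92 = -276)
S(11, 5)/Q(-19) + q = 5/(-14) - 276 = -1/14*5 - 276 = -5/14 - 276 = -3869/14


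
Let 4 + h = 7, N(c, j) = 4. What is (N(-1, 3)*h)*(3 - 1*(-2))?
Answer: 60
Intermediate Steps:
h = 3 (h = -4 + 7 = 3)
(N(-1, 3)*h)*(3 - 1*(-2)) = (4*3)*(3 - 1*(-2)) = 12*(3 + 2) = 12*5 = 60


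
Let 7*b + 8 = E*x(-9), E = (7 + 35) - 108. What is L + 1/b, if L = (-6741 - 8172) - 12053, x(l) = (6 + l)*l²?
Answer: -61752139/2290 ≈ -26966.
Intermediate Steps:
E = -66 (E = 42 - 108 = -66)
x(l) = l²*(6 + l)
b = 2290 (b = -8/7 + (-66*(-9)²*(6 - 9))/7 = -8/7 + (-5346*(-3))/7 = -8/7 + (-66*(-243))/7 = -8/7 + (⅐)*16038 = -8/7 + 16038/7 = 2290)
L = -26966 (L = -14913 - 12053 = -26966)
L + 1/b = -26966 + 1/2290 = -61752139/2290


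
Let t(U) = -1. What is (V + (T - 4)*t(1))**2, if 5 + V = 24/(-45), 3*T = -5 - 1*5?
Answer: 81/25 ≈ 3.2400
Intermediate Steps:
T = -10/3 (T = (-5 - 1*5)/3 = (-5 - 5)/3 = (1/3)*(-10) = -10/3 ≈ -3.3333)
V = -83/15 (V = -5 + 24/(-45) = -5 + 24*(-1/45) = -5 - 8/15 = -83/15 ≈ -5.5333)
(V + (T - 4)*t(1))**2 = (-83/15 + (-10/3 - 4)*(-1))**2 = (-83/15 - 22/3*(-1))**2 = (-83/15 + 22/3)**2 = (9/5)**2 = 81/25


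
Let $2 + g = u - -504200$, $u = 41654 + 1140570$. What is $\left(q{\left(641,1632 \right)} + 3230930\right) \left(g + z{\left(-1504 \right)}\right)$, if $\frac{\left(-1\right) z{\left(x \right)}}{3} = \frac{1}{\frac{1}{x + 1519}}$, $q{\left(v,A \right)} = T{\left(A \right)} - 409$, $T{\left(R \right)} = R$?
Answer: $5450628479681$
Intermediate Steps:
$u = 1182224$
$g = 1686422$ ($g = -2 + \left(1182224 - -504200\right) = -2 + \left(1182224 + 504200\right) = -2 + 1686424 = 1686422$)
$q{\left(v,A \right)} = -409 + A$ ($q{\left(v,A \right)} = A - 409 = -409 + A$)
$z{\left(x \right)} = -4557 - 3 x$ ($z{\left(x \right)} = - \frac{3}{\frac{1}{x + 1519}} = - \frac{3}{\frac{1}{1519 + x}} = - 3 \left(1519 + x\right) = -4557 - 3 x$)
$\left(q{\left(641,1632 \right)} + 3230930\right) \left(g + z{\left(-1504 \right)}\right) = \left(\left(-409 + 1632\right) + 3230930\right) \left(1686422 - 45\right) = \left(1223 + 3230930\right) \left(1686422 + \left(-4557 + 4512\right)\right) = 3232153 \left(1686422 - 45\right) = 3232153 \cdot 1686377 = 5450628479681$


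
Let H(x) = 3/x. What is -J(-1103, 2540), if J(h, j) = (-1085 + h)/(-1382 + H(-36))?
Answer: -26256/16585 ≈ -1.5831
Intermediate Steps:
J(h, j) = 84/107 - 12*h/16585 (J(h, j) = (-1085 + h)/(-1382 + 3/(-36)) = (-1085 + h)/(-1382 + 3*(-1/36)) = (-1085 + h)/(-1382 - 1/12) = (-1085 + h)/(-16585/12) = (-1085 + h)*(-12/16585) = 84/107 - 12*h/16585)
-J(-1103, 2540) = -(84/107 - 12/16585*(-1103)) = -(84/107 + 13236/16585) = -1*26256/16585 = -26256/16585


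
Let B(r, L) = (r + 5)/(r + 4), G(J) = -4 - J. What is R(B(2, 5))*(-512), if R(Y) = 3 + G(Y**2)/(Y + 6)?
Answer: -148736/129 ≈ -1153.0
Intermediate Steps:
B(r, L) = (5 + r)/(4 + r)
R(Y) = 3 + (-4 - Y**2)/(6 + Y) (R(Y) = 3 + (-4 - Y**2)/(Y + 6) = 3 + (-4 - Y**2)/(6 + Y))
R(B(2, 5))*(-512) = ((14 - ((5 + 2)/(4 + 2))**2 + 3*((5 + 2)/(4 + 2)))/(6 + (5 + 2)/(4 + 2)))*(-512) = ((14 - (7/6)**2 + 3*(7/6))/(6 + 7/6))*(-512) = ((14 - 1*49/36 + 7/2)/(43/6))*(-512) = (6*(14 - 49/36 + 7/2)/43)*(-512) = ((6/43)*(581/36))*(-512) = (581/258)*(-512) = -148736/129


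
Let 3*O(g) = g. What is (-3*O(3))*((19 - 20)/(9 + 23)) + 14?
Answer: 451/32 ≈ 14.094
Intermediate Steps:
O(g) = g/3
(-3*O(3))*((19 - 20)/(9 + 23)) + 14 = (-3)*((19 - 20)/(9 + 23)) + 14 = (-3*1)*(-1/32) + 14 = -(-3)/32 + 14 = -3*(-1/32) + 14 = 3/32 + 14 = 451/32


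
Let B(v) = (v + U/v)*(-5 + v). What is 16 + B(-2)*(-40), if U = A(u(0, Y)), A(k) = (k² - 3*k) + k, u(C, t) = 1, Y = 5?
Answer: -404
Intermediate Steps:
A(k) = k² - 2*k
U = -1 (U = 1*(-2 + 1) = 1*(-1) = -1)
B(v) = (-5 + v)*(v - 1/v) (B(v) = (v - 1/v)*(-5 + v) = (-5 + v)*(v - 1/v))
16 + B(-2)*(-40) = 16 + (-1 + (-2)² - 5*(-2) + 5/(-2))*(-40) = 16 + (-1 + 4 + 10 + 5*(-½))*(-40) = 16 + (-1 + 4 + 10 - 5/2)*(-40) = 16 + (21/2)*(-40) = 16 - 420 = -404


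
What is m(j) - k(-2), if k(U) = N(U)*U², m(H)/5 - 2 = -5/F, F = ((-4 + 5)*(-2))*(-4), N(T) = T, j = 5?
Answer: 119/8 ≈ 14.875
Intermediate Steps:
F = 8 (F = (1*(-2))*(-4) = -2*(-4) = 8)
m(H) = 55/8 (m(H) = 10 + 5*(-5/8) = 10 - 25/8 = 55/8)
k(U) = U³ (k(U) = U*U² = U³)
m(j) - k(-2) = 55/8 - 1*(-2)³ = 55/8 - 1*(-8) = 55/8 + 8 = 119/8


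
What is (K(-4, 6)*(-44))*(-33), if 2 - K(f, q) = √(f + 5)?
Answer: 1452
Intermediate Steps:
K(f, q) = 2 - √(5 + f) (K(f, q) = 2 - √(f + 5) = 2 - √(5 + f))
(K(-4, 6)*(-44))*(-33) = ((2 - √(5 - 4))*(-44))*(-33) = ((2 - √1)*(-44))*(-33) = ((2 - 1*1)*(-44))*(-33) = ((2 - 1)*(-44))*(-33) = (1*(-44))*(-33) = -44*(-33) = 1452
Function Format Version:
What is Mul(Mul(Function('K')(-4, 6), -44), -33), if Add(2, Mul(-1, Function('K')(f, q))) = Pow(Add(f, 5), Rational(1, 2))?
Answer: 1452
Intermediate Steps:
Function('K')(f, q) = Add(2, Mul(-1, Pow(Add(5, f), Rational(1, 2)))) (Function('K')(f, q) = Add(2, Mul(-1, Pow(Add(f, 5), Rational(1, 2)))) = Add(2, Mul(-1, Pow(Add(5, f), Rational(1, 2)))))
Mul(Mul(Function('K')(-4, 6), -44), -33) = Mul(Mul(Add(2, Mul(-1, Pow(Add(5, -4), Rational(1, 2)))), -44), -33) = Mul(Mul(Add(2, Mul(-1, Pow(1, Rational(1, 2)))), -44), -33) = Mul(Mul(Add(2, Mul(-1, 1)), -44), -33) = Mul(Mul(Add(2, -1), -44), -33) = Mul(Mul(1, -44), -33) = Mul(-44, -33) = 1452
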